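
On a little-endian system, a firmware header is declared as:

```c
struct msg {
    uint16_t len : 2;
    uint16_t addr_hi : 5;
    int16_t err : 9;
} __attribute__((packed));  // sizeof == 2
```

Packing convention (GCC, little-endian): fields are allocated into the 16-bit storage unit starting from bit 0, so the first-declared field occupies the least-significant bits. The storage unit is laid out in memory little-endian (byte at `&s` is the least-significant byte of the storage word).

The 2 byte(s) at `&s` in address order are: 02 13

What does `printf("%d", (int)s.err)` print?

38

[0]=0x02 [1]=0x13 (little-endian) → word 0x1302
len:2 @ bit 0 → (0x1302>>0)&0x3 = 0x2
addr_hi:5 @ bit 2 → (0x1302>>2)&0x1f = 0x0
err:9 @ bit 7 → (0x1302>>7)&0x1ff = 0x26  ←
err signed 9b, MSB=0: value = 38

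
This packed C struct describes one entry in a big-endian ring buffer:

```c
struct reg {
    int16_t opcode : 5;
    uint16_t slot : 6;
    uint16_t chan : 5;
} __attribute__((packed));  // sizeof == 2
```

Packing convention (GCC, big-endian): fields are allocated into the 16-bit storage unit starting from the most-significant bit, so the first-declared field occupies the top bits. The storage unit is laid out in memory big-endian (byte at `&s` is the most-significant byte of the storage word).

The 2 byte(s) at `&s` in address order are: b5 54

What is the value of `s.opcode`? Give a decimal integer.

[0]=0xb5 [1]=0x54 (big-endian) → word 0xb554
opcode:5 @ bit 11 → (0xb554>>11)&0x1f = 0x16  ←
slot:6 @ bit 5 → (0xb554>>5)&0x3f = 0x2a
chan:5 @ bit 0 → (0xb554>>0)&0x1f = 0x14
opcode signed 5b, MSB=1: 22 - 32 = -10

-10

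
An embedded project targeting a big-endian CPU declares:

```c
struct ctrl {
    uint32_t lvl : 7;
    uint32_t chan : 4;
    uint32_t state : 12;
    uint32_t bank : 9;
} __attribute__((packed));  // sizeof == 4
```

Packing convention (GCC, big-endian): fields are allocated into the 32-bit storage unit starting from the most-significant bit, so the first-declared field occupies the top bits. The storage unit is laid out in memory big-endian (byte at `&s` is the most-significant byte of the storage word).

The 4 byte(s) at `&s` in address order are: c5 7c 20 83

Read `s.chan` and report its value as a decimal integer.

11

[0]=0xc5 [1]=0x7c [2]=0x20 [3]=0x83 (big-endian) → word 0xc57c2083
lvl:7 @ bit 25 → (0xc57c2083>>25)&0x7f = 0x62
chan:4 @ bit 21 → (0xc57c2083>>21)&0xf = 0xb  ←
state:12 @ bit 9 → (0xc57c2083>>9)&0xfff = 0xe10
bank:9 @ bit 0 → (0xc57c2083>>0)&0x1ff = 0x83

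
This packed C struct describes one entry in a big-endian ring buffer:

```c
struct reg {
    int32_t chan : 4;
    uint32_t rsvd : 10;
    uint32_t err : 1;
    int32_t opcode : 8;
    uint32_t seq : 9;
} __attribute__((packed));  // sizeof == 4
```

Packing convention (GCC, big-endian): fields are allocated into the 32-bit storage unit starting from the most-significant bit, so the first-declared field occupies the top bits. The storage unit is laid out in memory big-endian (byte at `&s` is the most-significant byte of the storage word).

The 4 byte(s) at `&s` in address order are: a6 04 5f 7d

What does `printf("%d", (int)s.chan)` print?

-6

[0]=0xa6 [1]=0x04 [2]=0x5f [3]=0x7d (big-endian) → word 0xa6045f7d
chan [28+:4] = (word>>28) & 0xf = 10  ←
rsvd [18+:10] = (word>>18) & 0x3ff = 385
err [17+:1] = (word>>17) & 0x1 = 0
opcode [9+:8] = (word>>9) & 0xff = 47
seq [0+:9] = (word>>0) & 0x1ff = 381
chan signed 4b, MSB=1: 10 - 16 = -6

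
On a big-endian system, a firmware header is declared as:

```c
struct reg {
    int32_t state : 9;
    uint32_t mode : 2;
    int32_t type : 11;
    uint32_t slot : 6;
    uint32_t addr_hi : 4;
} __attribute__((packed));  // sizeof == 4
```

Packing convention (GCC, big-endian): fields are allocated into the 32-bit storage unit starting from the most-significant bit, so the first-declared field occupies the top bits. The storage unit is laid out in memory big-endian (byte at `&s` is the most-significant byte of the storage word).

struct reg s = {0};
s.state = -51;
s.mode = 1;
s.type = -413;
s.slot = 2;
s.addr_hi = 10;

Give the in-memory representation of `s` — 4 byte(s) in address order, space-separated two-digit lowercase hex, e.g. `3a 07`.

e6 b9 8c 2a

state (9b) val=-51 bits=0x1cd at bit 23: 0xe6800000
mode (2b) val=1 bits=0x1 at bit 21: 0xe6a00000
type (11b) val=-413 bits=0x663 at bit 10: 0xe6b98c00
slot (6b) val=2 bits=0x2 at bit 4: 0xe6b98c20
addr_hi (4b) val=10 bits=0xa at bit 0: 0xe6b98c2a
word = 0xe6b98c2a → big-endian bytes:
  [0]=0xe6  [1]=0xb9  [2]=0x8c  [3]=0x2a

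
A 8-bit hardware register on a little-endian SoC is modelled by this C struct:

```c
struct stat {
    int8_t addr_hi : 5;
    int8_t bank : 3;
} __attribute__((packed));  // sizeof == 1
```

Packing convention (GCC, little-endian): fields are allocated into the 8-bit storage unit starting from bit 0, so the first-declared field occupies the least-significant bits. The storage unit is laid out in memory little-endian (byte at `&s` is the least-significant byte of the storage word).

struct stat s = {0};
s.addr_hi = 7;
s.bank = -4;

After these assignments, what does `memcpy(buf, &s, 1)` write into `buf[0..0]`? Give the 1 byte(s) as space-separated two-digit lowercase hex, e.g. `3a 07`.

[0+:5] addr_hi=7 & 0x1f = 0x7; word=0x07
[5+:3] bank=-4 & 0x7 = 0x4; word=0x87
word = 0x87 → little-endian bytes:
  [0]=0x87

87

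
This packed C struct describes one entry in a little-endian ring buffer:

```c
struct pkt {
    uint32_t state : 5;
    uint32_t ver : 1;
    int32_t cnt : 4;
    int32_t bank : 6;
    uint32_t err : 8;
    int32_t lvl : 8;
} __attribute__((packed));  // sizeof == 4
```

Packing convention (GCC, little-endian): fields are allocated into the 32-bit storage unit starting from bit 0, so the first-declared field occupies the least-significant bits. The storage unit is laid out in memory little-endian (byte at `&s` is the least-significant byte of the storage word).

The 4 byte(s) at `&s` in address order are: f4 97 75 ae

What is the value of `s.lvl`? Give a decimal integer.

[0]=0xf4 [1]=0x97 [2]=0x75 [3]=0xae (little-endian) → word 0xae7597f4
state [0+:5] = (word>>0) & 0x1f = 20
ver [5+:1] = (word>>5) & 0x1 = 1
cnt [6+:4] = (word>>6) & 0xf = 15
bank [10+:6] = (word>>10) & 0x3f = 37
err [16+:8] = (word>>16) & 0xff = 117
lvl [24+:8] = (word>>24) & 0xff = 174  ←
lvl signed 8b, MSB=1: 174 - 256 = -82

-82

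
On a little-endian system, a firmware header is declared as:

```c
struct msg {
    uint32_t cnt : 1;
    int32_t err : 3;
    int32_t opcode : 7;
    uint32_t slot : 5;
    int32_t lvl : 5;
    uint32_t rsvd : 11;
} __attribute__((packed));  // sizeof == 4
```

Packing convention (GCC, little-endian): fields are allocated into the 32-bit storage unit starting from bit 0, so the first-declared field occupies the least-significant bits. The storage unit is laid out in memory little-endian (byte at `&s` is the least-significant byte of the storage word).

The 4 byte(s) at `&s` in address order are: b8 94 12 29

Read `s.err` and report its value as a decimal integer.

[0]=0xb8 [1]=0x94 [2]=0x12 [3]=0x29 (little-endian) → word 0x291294b8
cnt [0+:1] = (word>>0) & 0x1 = 0
err [1+:3] = (word>>1) & 0x7 = 4  ←
opcode [4+:7] = (word>>4) & 0x7f = 75
slot [11+:5] = (word>>11) & 0x1f = 18
lvl [16+:5] = (word>>16) & 0x1f = 18
rsvd [21+:11] = (word>>21) & 0x7ff = 328
err signed 3b, MSB=1: 4 - 8 = -4

-4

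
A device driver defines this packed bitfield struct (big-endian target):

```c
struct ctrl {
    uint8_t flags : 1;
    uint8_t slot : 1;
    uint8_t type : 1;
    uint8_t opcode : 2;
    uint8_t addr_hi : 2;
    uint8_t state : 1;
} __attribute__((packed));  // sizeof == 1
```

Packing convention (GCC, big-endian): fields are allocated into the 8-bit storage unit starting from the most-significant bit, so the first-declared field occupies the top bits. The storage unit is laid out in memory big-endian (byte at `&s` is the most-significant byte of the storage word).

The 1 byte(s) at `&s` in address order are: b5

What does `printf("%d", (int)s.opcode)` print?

[0]=0xb5 (big-endian) → word 0xb5
flags:1 @ bit 7 → (0xb5>>7)&0x1 = 0x1
slot:1 @ bit 6 → (0xb5>>6)&0x1 = 0x0
type:1 @ bit 5 → (0xb5>>5)&0x1 = 0x1
opcode:2 @ bit 3 → (0xb5>>3)&0x3 = 0x2  ←
addr_hi:2 @ bit 1 → (0xb5>>1)&0x3 = 0x2
state:1 @ bit 0 → (0xb5>>0)&0x1 = 0x1

2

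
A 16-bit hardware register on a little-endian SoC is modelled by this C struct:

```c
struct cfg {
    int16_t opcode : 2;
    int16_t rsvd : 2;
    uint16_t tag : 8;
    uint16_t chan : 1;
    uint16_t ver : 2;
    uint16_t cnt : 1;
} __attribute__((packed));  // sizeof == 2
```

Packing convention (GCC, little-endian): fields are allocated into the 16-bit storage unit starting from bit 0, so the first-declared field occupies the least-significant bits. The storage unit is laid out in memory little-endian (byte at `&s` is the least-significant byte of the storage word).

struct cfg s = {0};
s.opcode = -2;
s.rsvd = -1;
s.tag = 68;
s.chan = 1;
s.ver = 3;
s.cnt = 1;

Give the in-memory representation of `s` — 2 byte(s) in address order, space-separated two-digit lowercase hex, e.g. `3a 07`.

opcode (2b) val=-2 bits=0x2 at bit 0: 0x0002
rsvd (2b) val=-1 bits=0x3 at bit 2: 0x000e
tag (8b) val=68 bits=0x44 at bit 4: 0x044e
chan (1b) val=1 bits=0x1 at bit 12: 0x144e
ver (2b) val=3 bits=0x3 at bit 13: 0x744e
cnt (1b) val=1 bits=0x1 at bit 15: 0xf44e
word = 0xf44e → little-endian bytes:
  [0]=0x4e  [1]=0xf4

4e f4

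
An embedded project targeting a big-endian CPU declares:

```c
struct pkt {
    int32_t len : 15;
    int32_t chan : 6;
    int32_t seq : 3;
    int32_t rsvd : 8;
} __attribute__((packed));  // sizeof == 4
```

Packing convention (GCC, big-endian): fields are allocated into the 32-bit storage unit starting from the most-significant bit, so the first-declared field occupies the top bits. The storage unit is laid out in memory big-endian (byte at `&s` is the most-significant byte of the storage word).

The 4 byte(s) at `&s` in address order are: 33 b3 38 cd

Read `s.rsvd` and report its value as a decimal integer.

[0]=0x33 [1]=0xb3 [2]=0x38 [3]=0xcd (big-endian) → word 0x33b338cd
len:15 @ bit 17 → (0x33b338cd>>17)&0x7fff = 0x19d9
chan:6 @ bit 11 → (0x33b338cd>>11)&0x3f = 0x27
seq:3 @ bit 8 → (0x33b338cd>>8)&0x7 = 0x0
rsvd:8 @ bit 0 → (0x33b338cd>>0)&0xff = 0xcd  ←
rsvd signed 8b, MSB=1: 205 - 256 = -51

-51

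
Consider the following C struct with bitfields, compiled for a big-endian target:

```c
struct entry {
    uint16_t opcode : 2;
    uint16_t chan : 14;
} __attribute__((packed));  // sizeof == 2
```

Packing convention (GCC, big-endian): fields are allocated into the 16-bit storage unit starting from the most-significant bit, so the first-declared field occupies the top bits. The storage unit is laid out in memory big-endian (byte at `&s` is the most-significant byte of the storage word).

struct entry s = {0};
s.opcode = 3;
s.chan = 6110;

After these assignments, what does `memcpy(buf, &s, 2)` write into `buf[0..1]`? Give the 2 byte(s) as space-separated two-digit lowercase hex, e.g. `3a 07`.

d7 de

opcode:2 = 3 → 0x3 << 14 → word 0xc000
chan:14 = 6110 → 0x17de << 0 → word 0xd7de
word = 0xd7de → big-endian bytes:
  [0]=0xd7  [1]=0xde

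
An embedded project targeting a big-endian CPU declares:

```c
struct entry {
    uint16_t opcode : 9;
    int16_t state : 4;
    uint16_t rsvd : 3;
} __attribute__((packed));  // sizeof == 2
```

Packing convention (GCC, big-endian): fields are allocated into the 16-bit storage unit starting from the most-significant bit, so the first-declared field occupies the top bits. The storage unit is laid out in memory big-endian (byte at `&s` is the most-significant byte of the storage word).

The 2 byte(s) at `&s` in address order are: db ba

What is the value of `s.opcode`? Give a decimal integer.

[0]=0xdb [1]=0xba (big-endian) → word 0xdbba
opcode:9 @ bit 7 → (0xdbba>>7)&0x1ff = 0x1b7  ←
state:4 @ bit 3 → (0xdbba>>3)&0xf = 0x7
rsvd:3 @ bit 0 → (0xdbba>>0)&0x7 = 0x2

439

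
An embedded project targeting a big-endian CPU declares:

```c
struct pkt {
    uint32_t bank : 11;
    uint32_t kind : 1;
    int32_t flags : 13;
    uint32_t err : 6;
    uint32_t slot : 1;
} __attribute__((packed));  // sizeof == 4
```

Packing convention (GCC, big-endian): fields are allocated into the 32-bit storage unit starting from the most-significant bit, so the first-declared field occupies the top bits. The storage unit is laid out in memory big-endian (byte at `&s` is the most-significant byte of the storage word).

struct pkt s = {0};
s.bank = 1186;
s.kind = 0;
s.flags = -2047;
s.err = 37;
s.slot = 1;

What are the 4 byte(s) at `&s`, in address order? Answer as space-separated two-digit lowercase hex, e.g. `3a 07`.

bank (11b) val=1186 bits=0x4a2 at bit 21: 0x94400000
kind (1b) val=0 bits=0x0 at bit 20: 0x94400000
flags (13b) val=-2047 bits=0x1801 at bit 7: 0x944c0080
err (6b) val=37 bits=0x25 at bit 1: 0x944c00ca
slot (1b) val=1 bits=0x1 at bit 0: 0x944c00cb
word = 0x944c00cb → big-endian bytes:
  [0]=0x94  [1]=0x4c  [2]=0x00  [3]=0xcb

94 4c 00 cb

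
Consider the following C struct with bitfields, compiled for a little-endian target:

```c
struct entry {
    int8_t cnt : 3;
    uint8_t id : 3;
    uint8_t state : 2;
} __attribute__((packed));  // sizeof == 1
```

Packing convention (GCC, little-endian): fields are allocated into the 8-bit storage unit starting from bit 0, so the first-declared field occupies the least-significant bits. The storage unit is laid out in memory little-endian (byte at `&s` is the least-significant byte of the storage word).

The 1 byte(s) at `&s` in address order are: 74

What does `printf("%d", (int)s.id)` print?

6

[0]=0x74 (little-endian) → word 0x74
cnt [0+:3] = (word>>0) & 0x7 = 4
id [3+:3] = (word>>3) & 0x7 = 6  ←
state [6+:2] = (word>>6) & 0x3 = 1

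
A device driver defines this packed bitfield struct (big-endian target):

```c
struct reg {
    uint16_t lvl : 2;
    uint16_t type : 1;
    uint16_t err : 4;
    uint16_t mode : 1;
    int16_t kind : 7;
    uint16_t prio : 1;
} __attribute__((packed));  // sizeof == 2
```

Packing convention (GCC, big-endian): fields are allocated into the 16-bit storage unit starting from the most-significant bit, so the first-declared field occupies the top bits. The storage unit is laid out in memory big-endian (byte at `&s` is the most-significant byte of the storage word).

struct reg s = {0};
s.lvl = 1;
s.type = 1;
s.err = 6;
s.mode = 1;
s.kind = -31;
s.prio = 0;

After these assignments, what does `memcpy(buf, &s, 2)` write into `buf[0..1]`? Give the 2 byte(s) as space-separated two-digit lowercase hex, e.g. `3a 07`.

6d c2

[14+:2] lvl=1 & 0x3 = 0x1; word=0x4000
[13+:1] type=1 & 0x1 = 0x1; word=0x6000
[9+:4] err=6 & 0xf = 0x6; word=0x6c00
[8+:1] mode=1 & 0x1 = 0x1; word=0x6d00
[1+:7] kind=-31 & 0x7f = 0x61; word=0x6dc2
[0+:1] prio=0 & 0x1 = 0x0; word=0x6dc2
word = 0x6dc2 → big-endian bytes:
  [0]=0x6d  [1]=0xc2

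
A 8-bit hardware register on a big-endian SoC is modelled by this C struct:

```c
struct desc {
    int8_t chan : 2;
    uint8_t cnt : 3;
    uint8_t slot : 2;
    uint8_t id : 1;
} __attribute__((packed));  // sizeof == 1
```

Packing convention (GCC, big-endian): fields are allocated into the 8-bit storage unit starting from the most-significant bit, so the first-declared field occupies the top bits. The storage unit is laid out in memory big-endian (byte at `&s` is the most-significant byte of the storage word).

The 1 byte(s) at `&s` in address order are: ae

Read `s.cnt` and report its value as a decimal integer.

[0]=0xae (big-endian) → word 0xae
chan [6+:2] = (word>>6) & 0x3 = 2
cnt [3+:3] = (word>>3) & 0x7 = 5  ←
slot [1+:2] = (word>>1) & 0x3 = 3
id [0+:1] = (word>>0) & 0x1 = 0

5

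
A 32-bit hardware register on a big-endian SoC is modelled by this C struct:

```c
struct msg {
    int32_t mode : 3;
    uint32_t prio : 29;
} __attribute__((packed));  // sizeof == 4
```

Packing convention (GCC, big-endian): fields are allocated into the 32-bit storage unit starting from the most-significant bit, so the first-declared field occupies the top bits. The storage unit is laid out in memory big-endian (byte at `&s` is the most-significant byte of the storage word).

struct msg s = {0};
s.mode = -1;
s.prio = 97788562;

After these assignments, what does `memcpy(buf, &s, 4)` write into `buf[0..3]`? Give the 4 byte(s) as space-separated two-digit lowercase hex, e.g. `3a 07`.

mode (3b) val=-1 bits=0x7 at bit 29: 0xe0000000
prio (29b) val=97788562 bits=0x5d42292 at bit 0: 0xe5d42292
word = 0xe5d42292 → big-endian bytes:
  [0]=0xe5  [1]=0xd4  [2]=0x22  [3]=0x92

e5 d4 22 92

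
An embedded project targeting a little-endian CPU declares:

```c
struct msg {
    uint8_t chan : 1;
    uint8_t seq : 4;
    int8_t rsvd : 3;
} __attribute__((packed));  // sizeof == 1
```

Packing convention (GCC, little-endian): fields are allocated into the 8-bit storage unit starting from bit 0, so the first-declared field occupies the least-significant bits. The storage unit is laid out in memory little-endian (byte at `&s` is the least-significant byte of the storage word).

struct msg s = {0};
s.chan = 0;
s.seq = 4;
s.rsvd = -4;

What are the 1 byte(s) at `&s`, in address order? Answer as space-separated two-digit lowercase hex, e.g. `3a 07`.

chan:1 = 0 → 0x0 << 0 → word 0x00
seq:4 = 4 → 0x4 << 1 → word 0x08
rsvd:3 = -4 → 0x4 << 5 → word 0x88
word = 0x88 → little-endian bytes:
  [0]=0x88

88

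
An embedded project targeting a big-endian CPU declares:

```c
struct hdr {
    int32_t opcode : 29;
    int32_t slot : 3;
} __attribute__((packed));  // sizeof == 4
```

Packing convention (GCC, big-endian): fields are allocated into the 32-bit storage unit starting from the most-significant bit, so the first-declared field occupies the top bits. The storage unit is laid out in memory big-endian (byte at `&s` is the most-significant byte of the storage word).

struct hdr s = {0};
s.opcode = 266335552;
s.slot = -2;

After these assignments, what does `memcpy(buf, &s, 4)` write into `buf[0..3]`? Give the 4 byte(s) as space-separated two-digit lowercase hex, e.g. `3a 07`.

opcode (29b) val=266335552 bits=0xfdff540 at bit 3: 0x7effaa00
slot (3b) val=-2 bits=0x6 at bit 0: 0x7effaa06
word = 0x7effaa06 → big-endian bytes:
  [0]=0x7e  [1]=0xff  [2]=0xaa  [3]=0x06

7e ff aa 06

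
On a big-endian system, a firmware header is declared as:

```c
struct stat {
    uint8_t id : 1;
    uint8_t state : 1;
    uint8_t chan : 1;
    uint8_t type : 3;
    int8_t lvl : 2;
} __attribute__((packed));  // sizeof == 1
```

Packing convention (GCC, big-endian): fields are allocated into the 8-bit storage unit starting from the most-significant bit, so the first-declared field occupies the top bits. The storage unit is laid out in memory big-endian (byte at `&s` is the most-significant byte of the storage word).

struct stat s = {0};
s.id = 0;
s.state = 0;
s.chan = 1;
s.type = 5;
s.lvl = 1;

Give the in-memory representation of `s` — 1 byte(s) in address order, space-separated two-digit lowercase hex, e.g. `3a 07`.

35

[7+:1] id=0 & 0x1 = 0x0; word=0x00
[6+:1] state=0 & 0x1 = 0x0; word=0x00
[5+:1] chan=1 & 0x1 = 0x1; word=0x20
[2+:3] type=5 & 0x7 = 0x5; word=0x34
[0+:2] lvl=1 & 0x3 = 0x1; word=0x35
word = 0x35 → big-endian bytes:
  [0]=0x35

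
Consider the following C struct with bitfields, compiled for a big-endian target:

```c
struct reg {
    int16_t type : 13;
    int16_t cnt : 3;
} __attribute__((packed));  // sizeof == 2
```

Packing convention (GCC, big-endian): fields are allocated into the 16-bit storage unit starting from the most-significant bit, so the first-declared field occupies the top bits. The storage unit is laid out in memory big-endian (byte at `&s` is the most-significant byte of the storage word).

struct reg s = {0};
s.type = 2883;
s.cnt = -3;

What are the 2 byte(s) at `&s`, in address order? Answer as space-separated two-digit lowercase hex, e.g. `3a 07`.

type:13 = 2883 → 0xb43 << 3 → word 0x5a18
cnt:3 = -3 → 0x5 << 0 → word 0x5a1d
word = 0x5a1d → big-endian bytes:
  [0]=0x5a  [1]=0x1d

5a 1d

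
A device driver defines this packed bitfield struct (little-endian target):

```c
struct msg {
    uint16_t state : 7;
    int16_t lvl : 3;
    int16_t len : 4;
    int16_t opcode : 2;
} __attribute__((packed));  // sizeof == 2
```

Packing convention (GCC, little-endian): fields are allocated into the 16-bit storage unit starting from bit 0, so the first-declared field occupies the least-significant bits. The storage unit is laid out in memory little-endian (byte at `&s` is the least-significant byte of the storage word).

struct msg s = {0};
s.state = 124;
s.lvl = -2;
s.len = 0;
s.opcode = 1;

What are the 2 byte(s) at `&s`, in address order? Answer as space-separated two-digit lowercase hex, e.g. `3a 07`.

7c 43

[0+:7] state=124 & 0x7f = 0x7c; word=0x007c
[7+:3] lvl=-2 & 0x7 = 0x6; word=0x037c
[10+:4] len=0 & 0xf = 0x0; word=0x037c
[14+:2] opcode=1 & 0x3 = 0x1; word=0x437c
word = 0x437c → little-endian bytes:
  [0]=0x7c  [1]=0x43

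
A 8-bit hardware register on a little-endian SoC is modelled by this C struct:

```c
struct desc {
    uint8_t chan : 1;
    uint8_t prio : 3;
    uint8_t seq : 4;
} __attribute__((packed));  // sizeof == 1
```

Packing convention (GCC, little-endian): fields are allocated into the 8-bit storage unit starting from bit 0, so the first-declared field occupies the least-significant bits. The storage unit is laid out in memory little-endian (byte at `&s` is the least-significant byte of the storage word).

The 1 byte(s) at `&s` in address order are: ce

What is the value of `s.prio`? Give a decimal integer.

[0]=0xce (little-endian) → word 0xce
chan [0+:1] = (word>>0) & 0x1 = 0
prio [1+:3] = (word>>1) & 0x7 = 7  ←
seq [4+:4] = (word>>4) & 0xf = 12

7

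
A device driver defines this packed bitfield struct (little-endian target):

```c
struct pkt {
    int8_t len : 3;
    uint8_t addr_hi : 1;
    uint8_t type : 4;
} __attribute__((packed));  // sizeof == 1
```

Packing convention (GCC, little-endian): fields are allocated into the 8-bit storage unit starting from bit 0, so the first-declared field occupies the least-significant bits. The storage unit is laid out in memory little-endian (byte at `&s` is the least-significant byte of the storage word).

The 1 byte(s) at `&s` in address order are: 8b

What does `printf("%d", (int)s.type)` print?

[0]=0x8b (little-endian) → word 0x8b
len:3 @ bit 0 → (0x8b>>0)&0x7 = 0x3
addr_hi:1 @ bit 3 → (0x8b>>3)&0x1 = 0x1
type:4 @ bit 4 → (0x8b>>4)&0xf = 0x8  ←

8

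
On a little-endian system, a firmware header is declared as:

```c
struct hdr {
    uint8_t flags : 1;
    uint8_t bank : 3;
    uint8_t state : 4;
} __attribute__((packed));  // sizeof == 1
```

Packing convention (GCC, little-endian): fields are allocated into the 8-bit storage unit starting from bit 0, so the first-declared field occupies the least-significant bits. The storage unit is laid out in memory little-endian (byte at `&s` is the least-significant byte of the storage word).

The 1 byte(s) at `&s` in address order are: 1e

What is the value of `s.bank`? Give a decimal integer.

[0]=0x1e (little-endian) → word 0x1e
flags [0+:1] = (word>>0) & 0x1 = 0
bank [1+:3] = (word>>1) & 0x7 = 7  ←
state [4+:4] = (word>>4) & 0xf = 1

7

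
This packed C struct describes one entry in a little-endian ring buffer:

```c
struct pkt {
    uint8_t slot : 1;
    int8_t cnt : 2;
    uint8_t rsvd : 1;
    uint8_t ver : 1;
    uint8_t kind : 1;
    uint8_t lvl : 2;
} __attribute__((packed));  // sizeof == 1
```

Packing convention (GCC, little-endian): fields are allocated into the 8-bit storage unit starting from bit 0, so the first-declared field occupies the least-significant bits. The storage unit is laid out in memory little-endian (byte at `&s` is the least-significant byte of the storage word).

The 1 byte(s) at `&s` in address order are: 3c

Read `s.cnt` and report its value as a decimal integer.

[0]=0x3c (little-endian) → word 0x3c
slot:1 @ bit 0 → (0x3c>>0)&0x1 = 0x0
cnt:2 @ bit 1 → (0x3c>>1)&0x3 = 0x2  ←
rsvd:1 @ bit 3 → (0x3c>>3)&0x1 = 0x1
ver:1 @ bit 4 → (0x3c>>4)&0x1 = 0x1
kind:1 @ bit 5 → (0x3c>>5)&0x1 = 0x1
lvl:2 @ bit 6 → (0x3c>>6)&0x3 = 0x0
cnt signed 2b, MSB=1: 2 - 4 = -2

-2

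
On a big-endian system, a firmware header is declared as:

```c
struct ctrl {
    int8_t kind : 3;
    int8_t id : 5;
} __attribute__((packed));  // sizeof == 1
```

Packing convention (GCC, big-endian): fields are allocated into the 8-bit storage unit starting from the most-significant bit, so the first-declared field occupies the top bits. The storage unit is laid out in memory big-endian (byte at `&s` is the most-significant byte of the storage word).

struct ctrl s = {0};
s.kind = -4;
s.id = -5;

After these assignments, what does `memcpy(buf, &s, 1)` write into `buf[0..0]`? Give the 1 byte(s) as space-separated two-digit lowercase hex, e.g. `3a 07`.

9b

kind (3b) val=-4 bits=0x4 at bit 5: 0x80
id (5b) val=-5 bits=0x1b at bit 0: 0x9b
word = 0x9b → big-endian bytes:
  [0]=0x9b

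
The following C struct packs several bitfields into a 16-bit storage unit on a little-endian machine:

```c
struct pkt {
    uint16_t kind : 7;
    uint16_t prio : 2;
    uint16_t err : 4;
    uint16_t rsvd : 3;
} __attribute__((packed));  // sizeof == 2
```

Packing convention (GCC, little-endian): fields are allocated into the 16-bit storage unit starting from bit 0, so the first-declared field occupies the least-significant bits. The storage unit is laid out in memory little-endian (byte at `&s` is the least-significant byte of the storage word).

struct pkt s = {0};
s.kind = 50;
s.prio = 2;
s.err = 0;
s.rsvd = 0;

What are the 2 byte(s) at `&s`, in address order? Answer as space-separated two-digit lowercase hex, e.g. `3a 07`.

32 01

kind:7 = 50 → 0x32 << 0 → word 0x0032
prio:2 = 2 → 0x2 << 7 → word 0x0132
err:4 = 0 → 0x0 << 9 → word 0x0132
rsvd:3 = 0 → 0x0 << 13 → word 0x0132
word = 0x0132 → little-endian bytes:
  [0]=0x32  [1]=0x01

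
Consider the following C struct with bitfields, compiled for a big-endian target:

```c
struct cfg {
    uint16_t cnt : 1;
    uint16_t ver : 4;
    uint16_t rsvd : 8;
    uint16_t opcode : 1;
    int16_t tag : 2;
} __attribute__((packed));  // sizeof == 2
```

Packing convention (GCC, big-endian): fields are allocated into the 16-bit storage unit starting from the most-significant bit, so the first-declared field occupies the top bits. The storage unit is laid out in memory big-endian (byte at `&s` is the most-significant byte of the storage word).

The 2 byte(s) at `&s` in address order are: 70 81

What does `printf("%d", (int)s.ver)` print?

[0]=0x70 [1]=0x81 (big-endian) → word 0x7081
cnt [15+:1] = (word>>15) & 0x1 = 0
ver [11+:4] = (word>>11) & 0xf = 14  ←
rsvd [3+:8] = (word>>3) & 0xff = 16
opcode [2+:1] = (word>>2) & 0x1 = 0
tag [0+:2] = (word>>0) & 0x3 = 1

14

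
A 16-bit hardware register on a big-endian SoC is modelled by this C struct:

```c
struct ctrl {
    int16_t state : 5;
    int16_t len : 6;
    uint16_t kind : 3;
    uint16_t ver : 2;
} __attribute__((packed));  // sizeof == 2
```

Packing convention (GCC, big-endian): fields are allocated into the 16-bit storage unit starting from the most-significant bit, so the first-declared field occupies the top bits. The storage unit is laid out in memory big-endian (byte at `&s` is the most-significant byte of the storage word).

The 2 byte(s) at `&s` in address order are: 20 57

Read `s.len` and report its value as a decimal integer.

[0]=0x20 [1]=0x57 (big-endian) → word 0x2057
state [11+:5] = (word>>11) & 0x1f = 4
len [5+:6] = (word>>5) & 0x3f = 2  ←
kind [2+:3] = (word>>2) & 0x7 = 5
ver [0+:2] = (word>>0) & 0x3 = 3
len signed 6b, MSB=0: value = 2

2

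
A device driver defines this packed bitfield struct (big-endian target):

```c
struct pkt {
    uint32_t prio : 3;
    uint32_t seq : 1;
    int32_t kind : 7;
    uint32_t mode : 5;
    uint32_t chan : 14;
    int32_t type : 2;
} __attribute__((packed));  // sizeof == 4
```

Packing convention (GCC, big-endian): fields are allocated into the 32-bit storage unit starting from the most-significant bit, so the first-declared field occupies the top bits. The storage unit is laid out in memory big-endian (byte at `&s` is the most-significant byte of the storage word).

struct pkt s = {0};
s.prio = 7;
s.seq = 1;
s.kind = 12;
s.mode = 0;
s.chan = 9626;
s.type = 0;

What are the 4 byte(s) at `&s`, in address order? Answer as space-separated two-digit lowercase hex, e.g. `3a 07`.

prio:3 = 7 → 0x7 << 29 → word 0xe0000000
seq:1 = 1 → 0x1 << 28 → word 0xf0000000
kind:7 = 12 → 0xc << 21 → word 0xf1800000
mode:5 = 0 → 0x0 << 16 → word 0xf1800000
chan:14 = 9626 → 0x259a << 2 → word 0xf1809668
type:2 = 0 → 0x0 << 0 → word 0xf1809668
word = 0xf1809668 → big-endian bytes:
  [0]=0xf1  [1]=0x80  [2]=0x96  [3]=0x68

f1 80 96 68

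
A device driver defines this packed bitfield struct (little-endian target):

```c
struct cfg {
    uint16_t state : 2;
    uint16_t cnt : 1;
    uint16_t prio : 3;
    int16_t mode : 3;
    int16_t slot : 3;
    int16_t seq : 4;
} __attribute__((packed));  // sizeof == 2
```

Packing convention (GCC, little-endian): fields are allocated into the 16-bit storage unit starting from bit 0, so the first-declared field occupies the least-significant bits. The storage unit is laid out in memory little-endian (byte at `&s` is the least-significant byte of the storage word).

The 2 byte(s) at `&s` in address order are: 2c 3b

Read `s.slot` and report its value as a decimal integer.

-3

[0]=0x2c [1]=0x3b (little-endian) → word 0x3b2c
state [0+:2] = (word>>0) & 0x3 = 0
cnt [2+:1] = (word>>2) & 0x1 = 1
prio [3+:3] = (word>>3) & 0x7 = 5
mode [6+:3] = (word>>6) & 0x7 = 4
slot [9+:3] = (word>>9) & 0x7 = 5  ←
seq [12+:4] = (word>>12) & 0xf = 3
slot signed 3b, MSB=1: 5 - 8 = -3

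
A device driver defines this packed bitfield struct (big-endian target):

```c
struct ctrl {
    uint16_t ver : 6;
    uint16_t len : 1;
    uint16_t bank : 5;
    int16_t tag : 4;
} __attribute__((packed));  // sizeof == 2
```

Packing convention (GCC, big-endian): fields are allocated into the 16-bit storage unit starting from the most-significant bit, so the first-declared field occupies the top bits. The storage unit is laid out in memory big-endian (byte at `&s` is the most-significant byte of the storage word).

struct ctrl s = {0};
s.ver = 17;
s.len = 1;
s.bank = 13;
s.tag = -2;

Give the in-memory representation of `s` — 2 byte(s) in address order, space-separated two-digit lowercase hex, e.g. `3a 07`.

46 de

[10+:6] ver=17 & 0x3f = 0x11; word=0x4400
[9+:1] len=1 & 0x1 = 0x1; word=0x4600
[4+:5] bank=13 & 0x1f = 0xd; word=0x46d0
[0+:4] tag=-2 & 0xf = 0xe; word=0x46de
word = 0x46de → big-endian bytes:
  [0]=0x46  [1]=0xde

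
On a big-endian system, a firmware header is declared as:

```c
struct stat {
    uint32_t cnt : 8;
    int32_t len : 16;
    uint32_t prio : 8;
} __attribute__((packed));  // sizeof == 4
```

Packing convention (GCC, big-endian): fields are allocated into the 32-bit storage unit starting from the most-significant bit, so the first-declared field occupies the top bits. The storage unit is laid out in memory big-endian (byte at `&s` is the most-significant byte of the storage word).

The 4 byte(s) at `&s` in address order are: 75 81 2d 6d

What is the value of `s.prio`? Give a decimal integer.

109

[0]=0x75 [1]=0x81 [2]=0x2d [3]=0x6d (big-endian) → word 0x75812d6d
cnt:8 @ bit 24 → (0x75812d6d>>24)&0xff = 0x75
len:16 @ bit 8 → (0x75812d6d>>8)&0xffff = 0x812d
prio:8 @ bit 0 → (0x75812d6d>>0)&0xff = 0x6d  ←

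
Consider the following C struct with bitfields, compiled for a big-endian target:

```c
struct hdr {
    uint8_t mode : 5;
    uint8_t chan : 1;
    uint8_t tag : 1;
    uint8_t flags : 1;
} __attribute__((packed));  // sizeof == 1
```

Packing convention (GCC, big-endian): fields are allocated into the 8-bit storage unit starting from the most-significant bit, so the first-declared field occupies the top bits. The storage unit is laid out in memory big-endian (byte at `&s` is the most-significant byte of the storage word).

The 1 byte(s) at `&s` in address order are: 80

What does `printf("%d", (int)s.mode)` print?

[0]=0x80 (big-endian) → word 0x80
mode:5 @ bit 3 → (0x80>>3)&0x1f = 0x10  ←
chan:1 @ bit 2 → (0x80>>2)&0x1 = 0x0
tag:1 @ bit 1 → (0x80>>1)&0x1 = 0x0
flags:1 @ bit 0 → (0x80>>0)&0x1 = 0x0

16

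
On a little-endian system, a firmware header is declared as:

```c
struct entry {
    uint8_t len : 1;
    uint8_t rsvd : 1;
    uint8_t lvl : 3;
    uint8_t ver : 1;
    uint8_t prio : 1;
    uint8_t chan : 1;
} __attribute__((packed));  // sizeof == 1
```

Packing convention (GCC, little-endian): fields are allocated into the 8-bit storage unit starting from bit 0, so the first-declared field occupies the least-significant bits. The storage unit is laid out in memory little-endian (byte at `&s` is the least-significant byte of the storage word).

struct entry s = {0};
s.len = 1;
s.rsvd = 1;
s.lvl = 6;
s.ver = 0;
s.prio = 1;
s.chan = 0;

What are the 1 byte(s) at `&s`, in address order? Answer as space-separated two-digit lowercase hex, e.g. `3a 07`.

len:1 = 1 → 0x1 << 0 → word 0x01
rsvd:1 = 1 → 0x1 << 1 → word 0x03
lvl:3 = 6 → 0x6 << 2 → word 0x1b
ver:1 = 0 → 0x0 << 5 → word 0x1b
prio:1 = 1 → 0x1 << 6 → word 0x5b
chan:1 = 0 → 0x0 << 7 → word 0x5b
word = 0x5b → little-endian bytes:
  [0]=0x5b

5b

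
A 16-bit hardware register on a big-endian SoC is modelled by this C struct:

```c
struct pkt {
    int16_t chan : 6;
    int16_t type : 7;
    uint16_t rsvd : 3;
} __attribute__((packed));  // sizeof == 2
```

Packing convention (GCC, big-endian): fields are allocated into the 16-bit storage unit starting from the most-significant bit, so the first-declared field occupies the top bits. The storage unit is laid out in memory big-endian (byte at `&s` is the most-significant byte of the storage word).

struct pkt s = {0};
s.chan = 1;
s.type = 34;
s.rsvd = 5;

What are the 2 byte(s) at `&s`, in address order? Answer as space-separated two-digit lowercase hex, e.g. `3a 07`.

05 15

chan (6b) val=1 bits=0x1 at bit 10: 0x0400
type (7b) val=34 bits=0x22 at bit 3: 0x0510
rsvd (3b) val=5 bits=0x5 at bit 0: 0x0515
word = 0x0515 → big-endian bytes:
  [0]=0x05  [1]=0x15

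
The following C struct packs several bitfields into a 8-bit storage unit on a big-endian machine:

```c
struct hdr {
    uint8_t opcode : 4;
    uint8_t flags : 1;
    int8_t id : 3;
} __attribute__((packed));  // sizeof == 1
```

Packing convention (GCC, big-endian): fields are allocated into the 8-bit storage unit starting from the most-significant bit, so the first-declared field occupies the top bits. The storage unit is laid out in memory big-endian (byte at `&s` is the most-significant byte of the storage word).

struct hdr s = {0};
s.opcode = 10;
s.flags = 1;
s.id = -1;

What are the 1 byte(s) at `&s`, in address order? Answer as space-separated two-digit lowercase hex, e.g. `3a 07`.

opcode:4 = 10 → 0xa << 4 → word 0xa0
flags:1 = 1 → 0x1 << 3 → word 0xa8
id:3 = -1 → 0x7 << 0 → word 0xaf
word = 0xaf → big-endian bytes:
  [0]=0xaf

af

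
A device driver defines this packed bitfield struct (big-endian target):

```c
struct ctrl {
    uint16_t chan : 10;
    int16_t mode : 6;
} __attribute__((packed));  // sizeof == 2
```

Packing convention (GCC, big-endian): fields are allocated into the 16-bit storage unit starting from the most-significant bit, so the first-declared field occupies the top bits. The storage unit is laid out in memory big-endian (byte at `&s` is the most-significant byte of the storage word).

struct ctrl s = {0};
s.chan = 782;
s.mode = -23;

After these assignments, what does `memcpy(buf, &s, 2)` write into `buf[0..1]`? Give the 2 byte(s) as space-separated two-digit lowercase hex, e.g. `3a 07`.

[6+:10] chan=782 & 0x3ff = 0x30e; word=0xc380
[0+:6] mode=-23 & 0x3f = 0x29; word=0xc3a9
word = 0xc3a9 → big-endian bytes:
  [0]=0xc3  [1]=0xa9

c3 a9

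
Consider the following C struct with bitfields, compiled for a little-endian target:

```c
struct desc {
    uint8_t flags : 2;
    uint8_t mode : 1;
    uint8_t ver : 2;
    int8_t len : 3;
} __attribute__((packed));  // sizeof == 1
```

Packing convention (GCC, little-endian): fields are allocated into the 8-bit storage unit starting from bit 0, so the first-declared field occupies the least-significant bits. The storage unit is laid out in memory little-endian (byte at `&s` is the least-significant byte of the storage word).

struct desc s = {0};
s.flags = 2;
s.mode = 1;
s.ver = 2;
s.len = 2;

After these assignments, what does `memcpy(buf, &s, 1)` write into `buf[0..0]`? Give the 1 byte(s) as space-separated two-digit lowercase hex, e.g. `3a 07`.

56

[0+:2] flags=2 & 0x3 = 0x2; word=0x02
[2+:1] mode=1 & 0x1 = 0x1; word=0x06
[3+:2] ver=2 & 0x3 = 0x2; word=0x16
[5+:3] len=2 & 0x7 = 0x2; word=0x56
word = 0x56 → little-endian bytes:
  [0]=0x56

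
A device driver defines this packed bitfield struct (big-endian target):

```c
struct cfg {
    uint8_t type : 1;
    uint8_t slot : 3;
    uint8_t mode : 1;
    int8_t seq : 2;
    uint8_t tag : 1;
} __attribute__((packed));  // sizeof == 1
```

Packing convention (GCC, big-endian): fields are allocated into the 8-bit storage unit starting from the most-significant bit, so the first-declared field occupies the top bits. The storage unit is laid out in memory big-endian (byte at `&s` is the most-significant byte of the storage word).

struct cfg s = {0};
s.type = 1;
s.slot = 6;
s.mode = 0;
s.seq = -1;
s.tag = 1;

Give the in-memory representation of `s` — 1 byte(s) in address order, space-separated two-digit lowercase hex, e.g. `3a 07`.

e7

[7+:1] type=1 & 0x1 = 0x1; word=0x80
[4+:3] slot=6 & 0x7 = 0x6; word=0xe0
[3+:1] mode=0 & 0x1 = 0x0; word=0xe0
[1+:2] seq=-1 & 0x3 = 0x3; word=0xe6
[0+:1] tag=1 & 0x1 = 0x1; word=0xe7
word = 0xe7 → big-endian bytes:
  [0]=0xe7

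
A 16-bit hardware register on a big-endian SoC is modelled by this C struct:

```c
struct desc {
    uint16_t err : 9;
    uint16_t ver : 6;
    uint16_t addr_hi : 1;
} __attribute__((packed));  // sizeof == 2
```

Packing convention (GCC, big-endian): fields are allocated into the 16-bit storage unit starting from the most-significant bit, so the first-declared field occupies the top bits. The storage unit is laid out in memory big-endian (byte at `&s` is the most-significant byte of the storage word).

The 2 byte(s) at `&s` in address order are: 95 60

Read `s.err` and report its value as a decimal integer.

298

[0]=0x95 [1]=0x60 (big-endian) → word 0x9560
err [7+:9] = (word>>7) & 0x1ff = 298  ←
ver [1+:6] = (word>>1) & 0x3f = 48
addr_hi [0+:1] = (word>>0) & 0x1 = 0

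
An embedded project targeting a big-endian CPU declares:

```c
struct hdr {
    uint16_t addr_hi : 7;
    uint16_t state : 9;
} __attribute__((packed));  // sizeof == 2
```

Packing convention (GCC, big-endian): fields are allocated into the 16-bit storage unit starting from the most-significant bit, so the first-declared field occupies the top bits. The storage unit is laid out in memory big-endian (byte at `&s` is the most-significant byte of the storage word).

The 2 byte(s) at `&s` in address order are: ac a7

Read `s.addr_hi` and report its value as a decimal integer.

86

[0]=0xac [1]=0xa7 (big-endian) → word 0xaca7
addr_hi:7 @ bit 9 → (0xaca7>>9)&0x7f = 0x56  ←
state:9 @ bit 0 → (0xaca7>>0)&0x1ff = 0xa7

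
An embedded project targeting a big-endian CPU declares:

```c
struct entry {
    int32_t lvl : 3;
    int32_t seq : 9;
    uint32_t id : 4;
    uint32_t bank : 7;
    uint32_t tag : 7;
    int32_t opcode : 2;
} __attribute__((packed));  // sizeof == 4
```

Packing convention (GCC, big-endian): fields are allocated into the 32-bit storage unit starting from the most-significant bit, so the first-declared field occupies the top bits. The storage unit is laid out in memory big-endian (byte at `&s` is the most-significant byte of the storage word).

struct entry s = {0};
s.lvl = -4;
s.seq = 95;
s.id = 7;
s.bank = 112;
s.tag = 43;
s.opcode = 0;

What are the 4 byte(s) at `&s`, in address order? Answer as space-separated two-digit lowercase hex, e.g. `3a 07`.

85 f7 e0 ac

[29+:3] lvl=-4 & 0x7 = 0x4; word=0x80000000
[20+:9] seq=95 & 0x1ff = 0x5f; word=0x85f00000
[16+:4] id=7 & 0xf = 0x7; word=0x85f70000
[9+:7] bank=112 & 0x7f = 0x70; word=0x85f7e000
[2+:7] tag=43 & 0x7f = 0x2b; word=0x85f7e0ac
[0+:2] opcode=0 & 0x3 = 0x0; word=0x85f7e0ac
word = 0x85f7e0ac → big-endian bytes:
  [0]=0x85  [1]=0xf7  [2]=0xe0  [3]=0xac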